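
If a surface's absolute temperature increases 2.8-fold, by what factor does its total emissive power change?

P ∝ T⁴, so the power scales as (2.8)⁴ = 61.5.

factor ≈ 61.5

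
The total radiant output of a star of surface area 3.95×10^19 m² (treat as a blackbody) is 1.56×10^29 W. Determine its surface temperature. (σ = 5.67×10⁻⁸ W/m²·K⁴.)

From P = σAT⁴, T = (P / σA)^(1/4) = (1.56×10^29 / (5.67×10⁻⁸ × 3.95×10^19))^(1/4).
T = (6.97×10^16)^(1/4) = 16200 K.

T ≈ 16200 K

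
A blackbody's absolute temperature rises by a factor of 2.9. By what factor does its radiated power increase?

factor ≈ 70.7

P ∝ T⁴, so the power scales as (2.9)⁴ = 70.7.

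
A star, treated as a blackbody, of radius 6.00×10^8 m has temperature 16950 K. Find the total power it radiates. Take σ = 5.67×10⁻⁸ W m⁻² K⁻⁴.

P ≈ 2.12×10^28 W

A = 4πr² = 4π × (6.00×10^8)² = 4.52×10^18 m².
P = σAT⁴ = 5.67×10⁻⁸ × 4.52×10^18 × (16950)⁴ = 5.67×10⁻⁸ × 4.52×10^18 × 8.25×10^16.
P = 2.12×10^28 W.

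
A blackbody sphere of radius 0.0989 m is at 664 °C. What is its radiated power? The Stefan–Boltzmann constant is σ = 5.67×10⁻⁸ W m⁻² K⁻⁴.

A = 4πr² = 4π × (0.0989)² = 0.123 m².
664 °C = 937 K.
P = σAT⁴ = 5.67×10⁻⁸ × 0.123 × (937)⁴ = 5.67×10⁻⁸ × 0.123 × 7.71×10^11.
P = 5370 W.

P ≈ 5370 W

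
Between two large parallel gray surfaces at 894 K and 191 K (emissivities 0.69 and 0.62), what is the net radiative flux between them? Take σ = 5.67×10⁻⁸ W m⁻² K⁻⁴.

q ≈ 17500 W/m²

For two large parallel gray plates, q = σ(T₁⁴ − T₂⁴) / (1/ε₁ + 1/ε₂ − 1).
1/ε₁ + 1/ε₂ − 1 = 1/0.69 + 1/0.62 − 1 = 2.062.
T₁⁴ − T₂⁴ = 6.39×10^11 − 1.33×10^9 = 6.37×10^11 K⁴.
q = 5.67×10⁻⁸ × 6.37×10^11 / 2.062 = 17500 W/m².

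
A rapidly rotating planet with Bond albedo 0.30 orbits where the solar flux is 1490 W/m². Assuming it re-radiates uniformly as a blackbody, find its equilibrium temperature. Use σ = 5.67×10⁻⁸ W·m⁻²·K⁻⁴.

T ≈ 260 K

Power absorbed = (1−a)S·πR²; power emitted = 4πR²σT⁴. Equating and cancelling πR²:
T = ((1−a)S / 4σ)^(1/4) = (1040 / (4 × 5.67×10⁻⁸))^(1/4) = (4.60×10^9)^(1/4).
T = 260 K.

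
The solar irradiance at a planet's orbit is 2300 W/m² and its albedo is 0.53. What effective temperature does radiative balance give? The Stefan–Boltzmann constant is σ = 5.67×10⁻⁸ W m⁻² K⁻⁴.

T ≈ 263 K

Power absorbed = (1−a)S·πR²; power emitted = 4πR²σT⁴. Equating and cancelling πR²:
T = ((1−a)S / 4σ)^(1/4) = (1080 / (4 × 5.67×10⁻⁸))^(1/4) = (4.77×10^9)^(1/4).
T = 263 K.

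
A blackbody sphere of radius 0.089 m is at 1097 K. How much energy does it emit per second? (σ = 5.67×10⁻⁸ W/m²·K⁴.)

P ≈ 8170 W

A = 4πr² = 4π × (0.089)² = 0.0995 m².
P = σAT⁴ = 5.67×10⁻⁸ × 0.0995 × (1097)⁴ = 5.67×10⁻⁸ × 0.0995 × 1.45×10^12.
P = 8170 W.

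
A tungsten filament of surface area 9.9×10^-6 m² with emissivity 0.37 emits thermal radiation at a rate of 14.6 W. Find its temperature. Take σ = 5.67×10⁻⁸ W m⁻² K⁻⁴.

T ≈ 2900 K

From P = εσAT⁴, T = (P / εσA)^(1/4) = (14.6 / (0.37 × 5.67×10⁻⁸ × 9.90×10^-6))^(1/4).
T = (7.03×10^13)^(1/4) = 2900 K.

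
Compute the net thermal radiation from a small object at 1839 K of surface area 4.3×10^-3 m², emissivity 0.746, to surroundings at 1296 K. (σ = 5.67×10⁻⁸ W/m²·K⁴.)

Q = εσA(T⁴ − T_s⁴). T⁴ − T_s⁴ = (1839)⁴ − (1296)⁴ = 1.14×10^13 − 2.82×10^12 = 8.62×10^12 K⁴.
Q = 0.746 × 5.67×10⁻⁸ × 4.30×10^-3 × 8.62×10^12 = 1570 W.

Q ≈ 1570 W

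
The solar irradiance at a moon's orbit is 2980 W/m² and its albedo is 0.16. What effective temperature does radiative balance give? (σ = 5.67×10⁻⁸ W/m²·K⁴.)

Power absorbed = (1−a)S·πR²; power emitted = 4πR²σT⁴. Equating and cancelling πR²:
T = ((1−a)S / 4σ)^(1/4) = (2500 / (4 × 5.67×10⁻⁸))^(1/4) = (1.10×10^10)^(1/4).
T = 324 K.

T ≈ 324 K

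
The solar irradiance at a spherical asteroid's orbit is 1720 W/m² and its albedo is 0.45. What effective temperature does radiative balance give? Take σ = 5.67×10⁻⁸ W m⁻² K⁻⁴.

T ≈ 254 K

Power absorbed = (1−a)S·πR²; power emitted = 4πR²σT⁴. Equating and cancelling πR²:
T = ((1−a)S / 4σ)^(1/4) = (946 / (4 × 5.67×10⁻⁸))^(1/4) = (4.17×10^9)^(1/4).
T = 254 K.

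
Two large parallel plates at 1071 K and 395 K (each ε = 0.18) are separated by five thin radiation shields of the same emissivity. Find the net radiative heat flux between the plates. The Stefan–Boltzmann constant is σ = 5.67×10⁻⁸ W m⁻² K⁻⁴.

Each of the 6 gaps contributes resistance (2/ε − 1) = 2/0.18 − 1 = 10.11; total = 60.67.
q = σ(T₁⁴ − T₂⁴) / 60.67 = 5.67×10⁻⁸ × 1.29×10^12 / 60.67 = 1210 W/m².

q ≈ 1210 W/m²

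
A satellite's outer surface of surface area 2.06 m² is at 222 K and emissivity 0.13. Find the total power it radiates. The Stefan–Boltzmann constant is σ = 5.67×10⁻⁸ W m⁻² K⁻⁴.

Stefan–Boltzmann: P = εσAT⁴ = 0.13 × 5.67×10⁻⁸ × 2.06 × (222)⁴ = 0.13 × 5.67×10⁻⁸ × 2.06 × 2.43×10^9.
P = 36.9 W.

P ≈ 36.9 W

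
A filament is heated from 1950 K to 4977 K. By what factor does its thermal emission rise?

ratio ≈ 42.4

P ∝ T⁴, so the ratio is (4977/1950)⁴ = (2.552)⁴ = 42.4.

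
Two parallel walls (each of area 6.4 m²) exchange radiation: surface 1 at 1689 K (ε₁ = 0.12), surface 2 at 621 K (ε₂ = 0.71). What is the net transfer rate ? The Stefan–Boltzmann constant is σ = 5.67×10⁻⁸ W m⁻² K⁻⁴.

For two large parallel gray plates, q = σ(T₁⁴ − T₂⁴) / (1/ε₁ + 1/ε₂ − 1).
1/ε₁ + 1/ε₂ − 1 = 1/0.12 + 1/0.71 − 1 = 8.742.
T₁⁴ − T₂⁴ = 8.14×10^12 − 1.49×10^11 = 7.99×10^12 K⁴.
q = 5.67×10⁻⁸ × 7.99×10^12 / 8.742 = 51800 W/m².
Q = q·A = 51800 × 6.4 = 3.32×10^5 W.

Q ≈ 3.32×10^5 W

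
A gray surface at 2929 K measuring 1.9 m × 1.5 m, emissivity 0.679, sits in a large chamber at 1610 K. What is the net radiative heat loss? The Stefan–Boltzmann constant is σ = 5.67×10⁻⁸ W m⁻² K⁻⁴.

A = 1.9 × 1.5 = 2.85 m².
Q = εσA(T⁴ − T_s⁴). T⁴ − T_s⁴ = (2929)⁴ − (1610)⁴ = 7.36×10^13 − 6.72×10^12 = 6.69×10^13 K⁴.
Q = 0.679 × 5.67×10⁻⁸ × 2.85 × 6.69×10^13 = 7.34×10^6 W.

Q ≈ 7.34×10^6 W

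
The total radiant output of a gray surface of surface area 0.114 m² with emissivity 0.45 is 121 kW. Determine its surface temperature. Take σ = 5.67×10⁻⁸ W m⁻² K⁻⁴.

T ≈ 2540 K

From P = εσAT⁴, T = (P / εσA)^(1/4) = (1.21×10^5 / (0.45 × 5.67×10⁻⁸ × 0.114))^(1/4).
T = (4.16×10^13)^(1/4) = 2540 K.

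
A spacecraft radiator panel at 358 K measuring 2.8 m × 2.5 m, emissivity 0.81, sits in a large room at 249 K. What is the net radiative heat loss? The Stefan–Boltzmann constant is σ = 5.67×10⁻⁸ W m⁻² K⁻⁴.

A = 2.8 × 2.5 = 7.00 m².
Q = εσA(T⁴ − T_s⁴). T⁴ − T_s⁴ = (358)⁴ − (249)⁴ = 1.64×10^10 − 3.84×10^9 = 1.26×10^10 K⁴.
Q = 0.81 × 5.67×10⁻⁸ × 7.00 × 1.26×10^10 = 4040 W.

Q ≈ 4040 W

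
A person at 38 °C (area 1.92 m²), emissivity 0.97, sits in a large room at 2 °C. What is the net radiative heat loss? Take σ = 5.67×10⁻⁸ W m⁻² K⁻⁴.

Convert: 38 °C = 311 K; 2 °C = 275 K.
Q = εσA(T⁴ − T_s⁴). T⁴ − T_s⁴ = (311)⁴ − (275)⁴ = 9.35×10^9 − 5.72×10^9 = 3.64×10^9 K⁴.
Q = 0.97 × 5.67×10⁻⁸ × 1.92 × 3.64×10^9 = 384 W.

Q ≈ 384 W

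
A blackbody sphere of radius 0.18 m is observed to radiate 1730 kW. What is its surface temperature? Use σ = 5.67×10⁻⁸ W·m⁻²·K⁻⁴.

T ≈ 2940 K

A = 4πr² = 4π × (0.18)² = 0.407 m².
From P = σAT⁴, T = (P / σA)^(1/4) = (1.73×10^6 / (5.67×10⁻⁸ × 0.407))^(1/4).
T = (7.49×10^13)^(1/4) = 2940 K.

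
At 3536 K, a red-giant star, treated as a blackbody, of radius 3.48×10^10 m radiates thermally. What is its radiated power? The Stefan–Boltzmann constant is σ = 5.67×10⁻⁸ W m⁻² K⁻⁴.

A = 4πr² = 4π × (3.48×10^10)² = 1.52×10^22 m².
P = σAT⁴ = 5.67×10⁻⁸ × 1.52×10^22 × (3536)⁴ = 5.67×10⁻⁸ × 1.52×10^22 × 1.56×10^14.
P = 1.35×10^29 W.

P ≈ 1.35×10^29 W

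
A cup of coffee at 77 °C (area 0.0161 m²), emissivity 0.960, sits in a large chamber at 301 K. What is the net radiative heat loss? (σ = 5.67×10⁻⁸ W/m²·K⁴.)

Q ≈ 5.96 W

Convert: 77 °C = 350 K.
Q = εσA(T⁴ − T_s⁴). T⁴ − T_s⁴ = (350)⁴ − (301)⁴ = 1.50×10^10 − 8.21×10^9 = 6.80×10^9 K⁴.
Q = 0.960 × 5.67×10⁻⁸ × 0.0161 × 6.80×10^9 = 5.96 W.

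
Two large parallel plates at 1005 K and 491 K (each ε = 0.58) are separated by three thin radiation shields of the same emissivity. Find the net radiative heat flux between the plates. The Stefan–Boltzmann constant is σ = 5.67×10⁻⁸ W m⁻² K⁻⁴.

q ≈ 5570 W/m²

Each of the 4 gaps contributes resistance (2/ε − 1) = 2/0.58 − 1 = 2.448; total = 9.793.
q = σ(T₁⁴ − T₂⁴) / 9.793 = 5.67×10⁻⁸ × 9.62×10^11 / 9.793 = 5570 W/m².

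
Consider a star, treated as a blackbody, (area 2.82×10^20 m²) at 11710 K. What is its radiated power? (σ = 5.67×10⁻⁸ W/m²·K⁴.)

P = σAT⁴ = 5.67×10⁻⁸ × 2.82×10^20 × (11710)⁴ = 5.67×10⁻⁸ × 2.82×10^20 × 1.88×10^16.
P = 3.01×10^29 W.

P ≈ 3.01×10^29 W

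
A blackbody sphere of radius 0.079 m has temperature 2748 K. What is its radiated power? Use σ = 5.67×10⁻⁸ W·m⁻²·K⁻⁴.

A = 4πr² = 4π × (0.079)² = 0.0784 m².
P = σAT⁴ = 5.67×10⁻⁸ × 0.0784 × (2748)⁴ = 5.67×10⁻⁸ × 0.0784 × 5.70×10^13.
P = 2.54×10^5 W.

P ≈ 2.54×10^5 W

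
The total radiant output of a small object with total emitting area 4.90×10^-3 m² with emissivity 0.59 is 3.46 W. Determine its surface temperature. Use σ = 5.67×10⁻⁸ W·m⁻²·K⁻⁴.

From P = εσAT⁴, T = (P / εσA)^(1/4) = (3.46 / (0.59 × 5.67×10⁻⁸ × 4.90×10^-3))^(1/4).
T = (2.11×10^10)^(1/4) = 381 K.

T ≈ 381 K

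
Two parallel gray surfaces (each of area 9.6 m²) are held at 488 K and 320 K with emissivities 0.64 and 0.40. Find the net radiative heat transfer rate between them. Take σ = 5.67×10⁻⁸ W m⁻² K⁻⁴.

Q ≈ 8220 W

For two large parallel gray plates, q = σ(T₁⁴ − T₂⁴) / (1/ε₁ + 1/ε₂ − 1).
1/ε₁ + 1/ε₂ − 1 = 1/0.64 + 1/0.40 − 1 = 3.062.
T₁⁴ − T₂⁴ = 5.67×10^10 − 1.05×10^10 = 4.62×10^10 K⁴.
q = 5.67×10⁻⁸ × 4.62×10^10 / 3.062 = 856 W/m².
Q = q·A = 856 × 9.6 = 8220 W.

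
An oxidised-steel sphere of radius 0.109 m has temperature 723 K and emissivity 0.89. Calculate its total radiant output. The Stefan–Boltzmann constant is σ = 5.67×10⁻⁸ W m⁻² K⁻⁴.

P ≈ 2060 W

A = 4πr² = 4π × (0.109)² = 0.149 m².
Stefan–Boltzmann: P = εσAT⁴ = 0.89 × 5.67×10⁻⁸ × 0.149 × (723)⁴ = 0.89 × 5.67×10⁻⁸ × 0.149 × 2.73×10^11.
P = 2060 W.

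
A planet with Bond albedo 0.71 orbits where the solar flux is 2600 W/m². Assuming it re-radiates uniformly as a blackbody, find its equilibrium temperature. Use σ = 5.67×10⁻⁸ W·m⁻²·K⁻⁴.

T ≈ 240 K

Power absorbed = (1−a)S·πR²; power emitted = 4πR²σT⁴. Equating and cancelling πR²:
T = ((1−a)S / 4σ)^(1/4) = (754 / (4 × 5.67×10⁻⁸))^(1/4) = (3.32×10^9)^(1/4).
T = 240 K.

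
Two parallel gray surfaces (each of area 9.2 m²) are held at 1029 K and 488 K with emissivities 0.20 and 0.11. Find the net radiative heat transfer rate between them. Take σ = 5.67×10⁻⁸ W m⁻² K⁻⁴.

Q ≈ 42400 W

For two large parallel gray plates, q = σ(T₁⁴ − T₂⁴) / (1/ε₁ + 1/ε₂ − 1).
1/ε₁ + 1/ε₂ − 1 = 1/0.20 + 1/0.11 − 1 = 13.09.
T₁⁴ − T₂⁴ = 1.12×10^12 − 5.67×10^10 = 1.06×10^12 K⁴.
q = 5.67×10⁻⁸ × 1.06×10^12 / 13.09 = 4610 W/m².
Q = q·A = 4610 × 9.2 = 42400 W.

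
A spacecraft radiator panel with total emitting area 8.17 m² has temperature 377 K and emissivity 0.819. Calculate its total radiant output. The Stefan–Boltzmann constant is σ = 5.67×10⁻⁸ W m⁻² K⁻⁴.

P ≈ 7660 W

P = εσAT⁴ = 0.819 × 5.67×10⁻⁸ × 8.17 × (377)⁴ = 0.819 × 5.67×10⁻⁸ × 8.17 × 2.02×10^10.
P = 7660 W.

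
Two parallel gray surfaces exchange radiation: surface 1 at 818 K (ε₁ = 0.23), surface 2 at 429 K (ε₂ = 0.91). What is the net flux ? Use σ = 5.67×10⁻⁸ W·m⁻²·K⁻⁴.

q ≈ 5280 W/m²

For two large parallel gray plates, q = σ(T₁⁴ − T₂⁴) / (1/ε₁ + 1/ε₂ − 1).
1/ε₁ + 1/ε₂ − 1 = 1/0.23 + 1/0.91 − 1 = 4.447.
T₁⁴ − T₂⁴ = 4.48×10^11 − 3.39×10^10 = 4.14×10^11 K⁴.
q = 5.67×10⁻⁸ × 4.14×10^11 / 4.447 = 5280 W/m².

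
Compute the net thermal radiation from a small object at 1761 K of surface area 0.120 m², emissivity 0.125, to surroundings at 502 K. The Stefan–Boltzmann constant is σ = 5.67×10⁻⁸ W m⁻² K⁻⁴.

Q ≈ 8130 W

Q = εσA(T⁴ − T_s⁴). T⁴ − T_s⁴ = (1761)⁴ − (502)⁴ = 9.62×10^12 − 6.35×10^10 = 9.55×10^12 K⁴.
Q = 0.125 × 5.67×10⁻⁸ × 0.120 × 9.55×10^12 = 8130 W.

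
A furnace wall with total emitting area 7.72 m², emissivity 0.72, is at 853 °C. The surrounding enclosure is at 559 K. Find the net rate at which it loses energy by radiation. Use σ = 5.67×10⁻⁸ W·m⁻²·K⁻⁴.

Q ≈ 4.76×10^5 W

Convert: 853 °C = 1126 K.
Q = εσA(T⁴ − T_s⁴). T⁴ − T_s⁴ = (1126)⁴ − (559)⁴ = 1.61×10^12 − 9.76×10^10 = 1.51×10^12 K⁴.
Q = 0.72 × 5.67×10⁻⁸ × 7.72 × 1.51×10^12 = 4.76×10^5 W.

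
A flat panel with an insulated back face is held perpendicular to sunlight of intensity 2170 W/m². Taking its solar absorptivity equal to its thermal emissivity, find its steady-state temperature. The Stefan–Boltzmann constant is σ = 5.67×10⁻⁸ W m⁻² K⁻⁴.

Absorbed flux αS = emitted flux εσT⁴ (one radiating face); with α = ε, T = (S/σ)^(1/4).
T = (2170 / 5.67×10⁻⁸)^(1/4) = (3.83×10^10)^(1/4).
T = 442 K.

T ≈ 442 K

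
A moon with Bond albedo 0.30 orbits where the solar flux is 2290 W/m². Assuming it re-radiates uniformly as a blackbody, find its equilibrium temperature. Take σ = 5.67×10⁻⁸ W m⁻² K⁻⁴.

T ≈ 290 K

Power absorbed = (1−a)S·πR²; power emitted = 4πR²σT⁴. Equating and cancelling πR²:
T = ((1−a)S / 4σ)^(1/4) = (1600 / (4 × 5.67×10⁻⁸))^(1/4) = (7.07×10^9)^(1/4).
T = 290 K.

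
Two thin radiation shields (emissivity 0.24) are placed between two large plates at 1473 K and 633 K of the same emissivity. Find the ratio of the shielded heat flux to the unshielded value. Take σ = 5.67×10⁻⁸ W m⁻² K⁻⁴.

With N identical shields there are N+1 = 3 gaps in series, each with the same radiative resistance, so the flux falls to 1/(N+1) of its unshielded value.

ratio ≈ 0.333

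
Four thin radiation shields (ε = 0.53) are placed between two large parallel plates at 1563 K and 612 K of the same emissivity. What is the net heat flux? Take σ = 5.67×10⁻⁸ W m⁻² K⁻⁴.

Each of the 5 gaps contributes resistance (2/ε − 1) = 2/0.53 − 1 = 2.774; total = 13.87.
q = σ(T₁⁴ − T₂⁴) / 13.87 = 5.67×10⁻⁸ × 5.83×10^12 / 13.87 = 23800 W/m².

q ≈ 23800 W/m²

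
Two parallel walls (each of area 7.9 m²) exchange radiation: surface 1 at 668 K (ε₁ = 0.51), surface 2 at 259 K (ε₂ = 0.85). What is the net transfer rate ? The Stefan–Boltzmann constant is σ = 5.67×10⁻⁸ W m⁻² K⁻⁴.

For two large parallel gray plates, q = σ(T₁⁴ − T₂⁴) / (1/ε₁ + 1/ε₂ − 1).
1/ε₁ + 1/ε₂ − 1 = 1/0.51 + 1/0.85 − 1 = 2.137.
T₁⁴ − T₂⁴ = 1.99×10^11 − 4.50×10^9 = 1.95×10^11 K⁴.
q = 5.67×10⁻⁸ × 1.95×10^11 / 2.137 = 5160 W/m².
Q = q·A = 5160 × 7.9 = 40800 W.

Q ≈ 40800 W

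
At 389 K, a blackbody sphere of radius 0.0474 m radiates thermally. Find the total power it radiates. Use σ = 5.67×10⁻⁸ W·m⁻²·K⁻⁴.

P ≈ 36.7 W

A = 4πr² = 4π × (0.0474)² = 0.0282 m².
P = σAT⁴ = 5.67×10⁻⁸ × 0.0282 × (389)⁴ = 5.67×10⁻⁸ × 0.0282 × 2.29×10^10.
P = 36.7 W.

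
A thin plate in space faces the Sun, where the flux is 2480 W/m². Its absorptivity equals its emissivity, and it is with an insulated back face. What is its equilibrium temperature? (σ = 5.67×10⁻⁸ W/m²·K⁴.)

T ≈ 457 K

Absorbed flux αS = emitted flux εσT⁴ (one radiating face); with α = ε, T = (S/σ)^(1/4).
T = (2480 / 5.67×10⁻⁸)^(1/4) = (4.37×10^10)^(1/4).
T = 457 K.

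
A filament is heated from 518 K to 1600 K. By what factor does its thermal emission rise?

P ∝ T⁴, so the ratio is (1600/518)⁴ = (3.089)⁴ = 91.0.

ratio ≈ 91.0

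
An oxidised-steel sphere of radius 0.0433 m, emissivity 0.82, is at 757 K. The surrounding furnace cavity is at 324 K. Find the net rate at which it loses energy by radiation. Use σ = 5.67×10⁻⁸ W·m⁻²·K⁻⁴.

A = 4πr² = 4π × (0.0433)² = 0.0236 m².
Q = εσA(T⁴ − T_s⁴). T⁴ − T_s⁴ = (757)⁴ − (324)⁴ = 3.28×10^11 − 1.10×10^10 = 3.17×10^11 K⁴.
Q = 0.82 × 5.67×10⁻⁸ × 0.0236 × 3.17×10^11 = 348 W.

Q ≈ 348 W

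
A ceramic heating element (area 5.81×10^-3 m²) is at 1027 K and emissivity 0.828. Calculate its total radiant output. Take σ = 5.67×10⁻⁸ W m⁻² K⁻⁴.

P = εσAT⁴ = 0.828 × 5.67×10⁻⁸ × 5.81×10^-3 × (1027)⁴ = 0.828 × 5.67×10⁻⁸ × 5.81×10^-3 × 1.11×10^12.
P = 303 W.

P ≈ 303 W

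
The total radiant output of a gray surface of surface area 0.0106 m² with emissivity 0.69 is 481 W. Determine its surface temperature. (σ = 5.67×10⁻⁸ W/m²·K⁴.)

From P = εσAT⁴, T = (P / εσA)^(1/4) = (481 / (0.69 × 5.67×10⁻⁸ × 0.0106))^(1/4).
T = (1.16×10^12)^(1/4) = 1040 K.

T ≈ 1040 K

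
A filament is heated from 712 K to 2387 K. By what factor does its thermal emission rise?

ratio ≈ 126

P ∝ T⁴, so the ratio is (2387/712)⁴ = (3.353)⁴ = 126.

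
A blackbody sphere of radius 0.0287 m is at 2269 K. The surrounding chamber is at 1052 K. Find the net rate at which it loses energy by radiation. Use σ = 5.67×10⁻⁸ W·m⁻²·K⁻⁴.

Q ≈ 14800 W

A = 4πr² = 4π × (0.0287)² = 0.0104 m².
Q = σA(T⁴ − T_s⁴). T⁴ − T_s⁴ = (2269)⁴ − (1052)⁴ = 2.65×10^13 − 1.22×10^12 = 2.53×10^13 K⁴.
Q = 5.67×10⁻⁸ × 0.0104 × 2.53×10^13 = 14800 W.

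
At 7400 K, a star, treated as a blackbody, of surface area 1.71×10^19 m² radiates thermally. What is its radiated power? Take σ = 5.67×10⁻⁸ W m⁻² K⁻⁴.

P = σAT⁴ = 5.67×10⁻⁸ × 1.71×10^19 × (7400)⁴ = 5.67×10⁻⁸ × 1.71×10^19 × 3.00×10^15.
P = 2.91×10^27 W.

P ≈ 2.91×10^27 W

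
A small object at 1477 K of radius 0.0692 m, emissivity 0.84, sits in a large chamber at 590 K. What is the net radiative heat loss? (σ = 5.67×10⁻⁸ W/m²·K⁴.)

A = 4πr² = 4π × (0.0692)² = 0.0602 m².
Q = εσA(T⁴ − T_s⁴). T⁴ − T_s⁴ = (1477)⁴ − (590)⁴ = 4.76×10^12 − 1.21×10^11 = 4.64×10^12 K⁴.
Q = 0.84 × 5.67×10⁻⁸ × 0.0602 × 4.64×10^12 = 13300 W.

Q ≈ 13300 W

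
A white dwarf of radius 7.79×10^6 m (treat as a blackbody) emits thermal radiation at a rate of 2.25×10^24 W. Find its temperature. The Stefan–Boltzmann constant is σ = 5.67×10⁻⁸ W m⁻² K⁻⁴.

A = 4πr² = 4π × (7.79×10^6)² = 7.63×10^14 m².
From P = σAT⁴, T = (P / σA)^(1/4) = (2.25×10^24 / (5.67×10⁻⁸ × 7.63×10^14))^(1/4).
T = (5.20×10^16)^(1/4) = 15100 K.

T ≈ 15100 K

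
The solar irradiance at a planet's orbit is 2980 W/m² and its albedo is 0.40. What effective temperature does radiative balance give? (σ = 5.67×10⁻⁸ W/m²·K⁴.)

T ≈ 298 K

Power absorbed = (1−a)S·πR²; power emitted = 4πR²σT⁴. Equating and cancelling πR²:
T = ((1−a)S / 4σ)^(1/4) = (1790 / (4 × 5.67×10⁻⁸))^(1/4) = (7.88×10^9)^(1/4).
T = 298 K.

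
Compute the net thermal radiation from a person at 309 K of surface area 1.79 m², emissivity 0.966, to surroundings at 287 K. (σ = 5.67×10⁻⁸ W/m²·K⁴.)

Q = εσA(T⁴ − T_s⁴). T⁴ − T_s⁴ = (309)⁴ − (287)⁴ = 9.12×10^9 − 6.78×10^9 = 2.33×10^9 K⁴.
Q = 0.966 × 5.67×10⁻⁸ × 1.79 × 2.33×10^9 = 229 W.

Q ≈ 229 W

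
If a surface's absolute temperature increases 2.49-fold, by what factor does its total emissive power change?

factor ≈ 38.4

P ∝ T⁴, so the power scales as (2.49)⁴ = 38.4.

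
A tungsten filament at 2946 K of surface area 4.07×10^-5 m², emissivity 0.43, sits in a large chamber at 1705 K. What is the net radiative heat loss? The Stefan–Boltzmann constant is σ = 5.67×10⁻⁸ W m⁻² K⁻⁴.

Q = εσA(T⁴ − T_s⁴). T⁴ − T_s⁴ = (2946)⁴ − (1705)⁴ = 7.53×10^13 − 8.45×10^12 = 6.69×10^13 K⁴.
Q = 0.43 × 5.67×10⁻⁸ × 4.07×10^-5 × 6.69×10^13 = 66.4 W.

Q ≈ 66.4 W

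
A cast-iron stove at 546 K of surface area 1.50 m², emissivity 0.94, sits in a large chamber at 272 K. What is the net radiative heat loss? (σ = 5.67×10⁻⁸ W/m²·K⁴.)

Q ≈ 6670 W

Q = εσA(T⁴ − T_s⁴). T⁴ − T_s⁴ = (546)⁴ − (272)⁴ = 8.89×10^10 − 5.47×10^9 = 8.34×10^10 K⁴.
Q = 0.94 × 5.67×10⁻⁸ × 1.50 × 8.34×10^10 = 6670 W.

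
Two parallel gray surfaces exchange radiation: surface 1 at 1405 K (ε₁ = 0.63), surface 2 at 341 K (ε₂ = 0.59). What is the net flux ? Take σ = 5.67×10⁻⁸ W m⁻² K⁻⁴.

q ≈ 96500 W/m²

For two large parallel gray plates, q = σ(T₁⁴ − T₂⁴) / (1/ε₁ + 1/ε₂ − 1).
1/ε₁ + 1/ε₂ − 1 = 1/0.63 + 1/0.59 − 1 = 2.282.
T₁⁴ − T₂⁴ = 3.90×10^12 − 1.35×10^10 = 3.88×10^12 K⁴.
q = 5.67×10⁻⁸ × 3.88×10^12 / 2.282 = 96500 W/m².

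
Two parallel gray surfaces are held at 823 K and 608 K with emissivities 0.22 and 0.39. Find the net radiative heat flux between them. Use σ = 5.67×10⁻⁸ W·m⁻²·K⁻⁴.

q ≈ 2990 W/m²

For two large parallel gray plates, q = σ(T₁⁴ − T₂⁴) / (1/ε₁ + 1/ε₂ − 1).
1/ε₁ + 1/ε₂ − 1 = 1/0.22 + 1/0.39 − 1 = 6.110.
T₁⁴ − T₂⁴ = 4.59×10^11 − 1.37×10^11 = 3.22×10^11 K⁴.
q = 5.67×10⁻⁸ × 3.22×10^11 / 6.110 = 2990 W/m².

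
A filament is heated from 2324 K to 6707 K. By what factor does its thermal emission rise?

P ∝ T⁴, so the ratio is (6707/2324)⁴ = (2.886)⁴ = 69.4.

ratio ≈ 69.4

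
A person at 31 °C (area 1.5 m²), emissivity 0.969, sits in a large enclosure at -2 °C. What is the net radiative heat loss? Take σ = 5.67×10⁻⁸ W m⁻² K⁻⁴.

Q ≈ 259 W

Convert: 31 °C = 304 K; -2 °C = 271 K.
Q = εσA(T⁴ − T_s⁴). T⁴ − T_s⁴ = (304)⁴ − (271)⁴ = 8.54×10^9 − 5.39×10^9 = 3.15×10^9 K⁴.
Q = 0.969 × 5.67×10⁻⁸ × 1.50 × 3.15×10^9 = 259 W.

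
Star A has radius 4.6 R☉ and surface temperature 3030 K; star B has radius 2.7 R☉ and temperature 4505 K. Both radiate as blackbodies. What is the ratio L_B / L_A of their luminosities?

L_B/L_A ≈ 1.68

L = 4πR²σT⁴ ∝ R²T⁴, so L_B/L_A = (2.7/4.6)² × (4505/3030)⁴ = 0.345 × 4.89 = 1.68.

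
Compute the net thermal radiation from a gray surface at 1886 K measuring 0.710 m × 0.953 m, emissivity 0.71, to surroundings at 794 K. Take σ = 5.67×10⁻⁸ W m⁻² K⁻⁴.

A = 0.710 × 0.953 = 0.677 m².
Q = εσA(T⁴ − T_s⁴). T⁴ − T_s⁴ = (1886)⁴ − (794)⁴ = 1.27×10^13 − 3.97×10^11 = 1.23×10^13 K⁴.
Q = 0.71 × 5.67×10⁻⁸ × 0.677 × 1.23×10^13 = 3.34×10^5 W.

Q ≈ 3.34×10^5 W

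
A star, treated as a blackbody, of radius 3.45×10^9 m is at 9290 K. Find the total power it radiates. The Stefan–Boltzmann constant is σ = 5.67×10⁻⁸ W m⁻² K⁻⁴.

A = 4πr² = 4π × (3.45×10^9)² = 1.50×10^20 m².
P = σAT⁴ = 5.67×10⁻⁸ × 1.50×10^20 × (9290)⁴ = 5.67×10⁻⁸ × 1.50×10^20 × 7.45×10^15.
P = 6.32×10^28 W.

P ≈ 6.32×10^28 W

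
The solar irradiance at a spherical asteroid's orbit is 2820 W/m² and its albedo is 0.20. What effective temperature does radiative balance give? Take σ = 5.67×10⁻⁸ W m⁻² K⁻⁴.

Power absorbed = (1−a)S·πR²; power emitted = 4πR²σT⁴. Equating and cancelling πR²:
T = ((1−a)S / 4σ)^(1/4) = (2260 / (4 × 5.67×10⁻⁸))^(1/4) = (9.95×10^9)^(1/4).
T = 316 K.

T ≈ 316 K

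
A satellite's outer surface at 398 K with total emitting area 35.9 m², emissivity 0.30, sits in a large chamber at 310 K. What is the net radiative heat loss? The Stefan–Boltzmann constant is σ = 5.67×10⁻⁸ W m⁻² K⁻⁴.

Q = εσA(T⁴ − T_s⁴). T⁴ − T_s⁴ = (398)⁴ − (310)⁴ = 2.51×10^10 − 9.24×10^9 = 1.59×10^10 K⁴.
Q = 0.30 × 5.67×10⁻⁸ × 35.9 × 1.59×10^10 = 9680 W.

Q ≈ 9680 W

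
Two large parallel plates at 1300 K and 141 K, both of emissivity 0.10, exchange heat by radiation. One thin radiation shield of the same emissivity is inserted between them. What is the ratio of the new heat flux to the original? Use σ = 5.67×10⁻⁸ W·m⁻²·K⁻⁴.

ratio ≈ 0.500

With N identical shields there are N+1 = 2 gaps in series, each with the same radiative resistance, so the flux falls to 1/(N+1) of its unshielded value.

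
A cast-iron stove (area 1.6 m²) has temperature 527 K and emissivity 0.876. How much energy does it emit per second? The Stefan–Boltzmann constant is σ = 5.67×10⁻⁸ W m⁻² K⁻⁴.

P ≈ 6130 W

Stefan–Boltzmann: P = εσAT⁴ = 0.876 × 5.67×10⁻⁸ × 1.60 × (527)⁴ = 0.876 × 5.67×10⁻⁸ × 1.60 × 7.71×10^10.
P = 6130 W.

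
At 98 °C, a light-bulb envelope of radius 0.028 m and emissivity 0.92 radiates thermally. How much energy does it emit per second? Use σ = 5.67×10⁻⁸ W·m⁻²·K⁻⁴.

A = 4πr² = 4π × (0.028)² = 9.85×10^-3 m².
98 °C = 371 K.
P = εσAT⁴ = 0.92 × 5.67×10⁻⁸ × 9.85×10^-3 × (371)⁴ = 0.92 × 5.67×10⁻⁸ × 9.85×10^-3 × 1.89×10^10.
P = 9.74 W.

P ≈ 9.74 W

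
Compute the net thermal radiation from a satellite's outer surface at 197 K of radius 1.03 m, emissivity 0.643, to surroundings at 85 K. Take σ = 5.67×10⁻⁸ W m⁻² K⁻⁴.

A = 4πr² = 4π × (1.03)² = 13.3 m².
Q = εσA(T⁴ − T_s⁴). T⁴ − T_s⁴ = (197)⁴ − (85)⁴ = 1.51×10^9 − 5.22×10^7 = 1.45×10^9 K⁴.
Q = 0.643 × 5.67×10⁻⁸ × 13.3 × 1.45×10^9 = 707 W.

Q ≈ 707 W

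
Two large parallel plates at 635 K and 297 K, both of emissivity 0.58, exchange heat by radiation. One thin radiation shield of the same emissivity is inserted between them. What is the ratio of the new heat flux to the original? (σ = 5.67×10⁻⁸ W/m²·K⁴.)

With N identical shields there are N+1 = 2 gaps in series, each with the same radiative resistance, so the flux falls to 1/(N+1) of its unshielded value.

ratio ≈ 0.500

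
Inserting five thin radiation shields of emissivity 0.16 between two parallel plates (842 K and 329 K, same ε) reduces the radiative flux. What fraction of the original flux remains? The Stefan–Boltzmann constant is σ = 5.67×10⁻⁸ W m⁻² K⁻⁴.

ratio ≈ 0.167

With N identical shields there are N+1 = 6 gaps in series, each with the same radiative resistance, so the flux falls to 1/(N+1) of its unshielded value.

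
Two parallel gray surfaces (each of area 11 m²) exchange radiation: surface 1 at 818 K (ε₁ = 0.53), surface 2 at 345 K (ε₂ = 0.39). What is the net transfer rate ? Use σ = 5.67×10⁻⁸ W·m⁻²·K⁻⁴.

For two large parallel gray plates, q = σ(T₁⁴ − T₂⁴) / (1/ε₁ + 1/ε₂ − 1).
1/ε₁ + 1/ε₂ − 1 = 1/0.53 + 1/0.39 − 1 = 3.451.
T₁⁴ − T₂⁴ = 4.48×10^11 − 1.42×10^10 = 4.34×10^11 K⁴.
q = 5.67×10⁻⁸ × 4.34×10^11 / 3.451 = 7120 W/m².
Q = q·A = 7120 × 11 = 78400 W.

Q ≈ 78400 W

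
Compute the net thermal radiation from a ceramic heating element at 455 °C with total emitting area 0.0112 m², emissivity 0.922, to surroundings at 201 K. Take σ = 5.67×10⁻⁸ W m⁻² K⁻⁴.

Q ≈ 164 W

Convert: 455 °C = 728 K.
Q = εσA(T⁴ − T_s⁴). T⁴ − T_s⁴ = (728)⁴ − (201)⁴ = 2.81×10^11 − 1.63×10^9 = 2.79×10^11 K⁴.
Q = 0.922 × 5.67×10⁻⁸ × 0.0112 × 2.79×10^11 = 164 W.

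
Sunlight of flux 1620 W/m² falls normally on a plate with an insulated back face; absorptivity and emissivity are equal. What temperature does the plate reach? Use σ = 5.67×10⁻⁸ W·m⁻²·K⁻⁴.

T ≈ 411 K

Absorbed flux αS = emitted flux εσT⁴ (one radiating face); with α = ε, T = (S/σ)^(1/4).
T = (1620 / 5.67×10⁻⁸)^(1/4) = (2.86×10^10)^(1/4).
T = 411 K.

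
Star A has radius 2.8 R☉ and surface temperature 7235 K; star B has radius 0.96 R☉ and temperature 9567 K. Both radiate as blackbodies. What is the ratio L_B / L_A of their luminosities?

L = 4πR²σT⁴ ∝ R²T⁴, so L_B/L_A = (0.96/2.8)² × (9567/7235)⁴ = 0.118 × 3.06 = 0.359.

L_B/L_A ≈ 0.359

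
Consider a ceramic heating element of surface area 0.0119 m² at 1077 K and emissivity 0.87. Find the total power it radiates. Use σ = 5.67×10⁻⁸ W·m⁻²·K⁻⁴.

P ≈ 790 W

P = εσAT⁴ = 0.87 × 5.67×10⁻⁸ × 0.0119 × (1077)⁴ = 0.87 × 5.67×10⁻⁸ × 0.0119 × 1.35×10^12.
P = 790 W.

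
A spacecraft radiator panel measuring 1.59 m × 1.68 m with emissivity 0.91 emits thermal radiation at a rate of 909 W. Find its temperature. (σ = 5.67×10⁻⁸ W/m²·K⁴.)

A = 1.59 × 1.68 = 2.67 m².
From P = εσAT⁴, T = (P / εσA)^(1/4) = (909 / (0.91 × 5.67×10⁻⁸ × 2.67))^(1/4).
T = (6.60×10^9)^(1/4) = 285 K.

T ≈ 285 K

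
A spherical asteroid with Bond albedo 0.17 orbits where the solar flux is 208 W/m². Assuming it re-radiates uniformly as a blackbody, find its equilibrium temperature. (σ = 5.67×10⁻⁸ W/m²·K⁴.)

T ≈ 166 K

Power absorbed = (1−a)S·πR²; power emitted = 4πR²σT⁴. Equating and cancelling πR²:
T = ((1−a)S / 4σ)^(1/4) = (173 / (4 × 5.67×10⁻⁸))^(1/4) = (7.61×10^8)^(1/4).
T = 166 K.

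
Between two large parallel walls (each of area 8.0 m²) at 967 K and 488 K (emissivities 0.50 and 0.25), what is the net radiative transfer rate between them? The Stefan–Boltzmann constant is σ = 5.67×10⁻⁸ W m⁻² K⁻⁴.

Q ≈ 74200 W

For two large parallel gray plates, q = σ(T₁⁴ − T₂⁴) / (1/ε₁ + 1/ε₂ − 1).
1/ε₁ + 1/ε₂ − 1 = 1/0.50 + 1/0.25 − 1 = 5.000.
T₁⁴ − T₂⁴ = 8.74×10^11 − 5.67×10^10 = 8.18×10^11 K⁴.
q = 5.67×10⁻⁸ × 8.18×10^11 / 5.000 = 9270 W/m².
Q = q·A = 9270 × 8.0 = 74200 W.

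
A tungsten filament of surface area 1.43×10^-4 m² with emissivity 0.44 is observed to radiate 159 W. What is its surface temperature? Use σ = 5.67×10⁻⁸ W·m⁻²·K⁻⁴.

From P = εσAT⁴, T = (P / εσA)^(1/4) = (159 / (0.44 × 5.67×10⁻⁸ × 1.43×10^-4))^(1/4).
T = (4.46×10^13)^(1/4) = 2580 K.

T ≈ 2580 K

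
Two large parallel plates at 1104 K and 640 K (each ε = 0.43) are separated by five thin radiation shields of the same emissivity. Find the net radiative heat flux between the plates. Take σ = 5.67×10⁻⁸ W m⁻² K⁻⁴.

Each of the 6 gaps contributes resistance (2/ε − 1) = 2/0.43 − 1 = 3.651; total = 21.91.
q = σ(T₁⁴ − T₂⁴) / 21.91 = 5.67×10⁻⁸ × 1.32×10^12 / 21.91 = 3410 W/m².

q ≈ 3410 W/m²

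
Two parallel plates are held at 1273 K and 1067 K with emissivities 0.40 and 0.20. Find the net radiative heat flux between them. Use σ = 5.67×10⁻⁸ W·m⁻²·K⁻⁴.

For two large parallel gray plates, q = σ(T₁⁴ − T₂⁴) / (1/ε₁ + 1/ε₂ − 1).
1/ε₁ + 1/ε₂ − 1 = 1/0.40 + 1/0.20 − 1 = 6.500.
T₁⁴ − T₂⁴ = 2.63×10^12 − 1.30×10^12 = 1.33×10^12 K⁴.
q = 5.67×10⁻⁸ × 1.33×10^12 / 6.500 = 11600 W/m².

q ≈ 11600 W/m²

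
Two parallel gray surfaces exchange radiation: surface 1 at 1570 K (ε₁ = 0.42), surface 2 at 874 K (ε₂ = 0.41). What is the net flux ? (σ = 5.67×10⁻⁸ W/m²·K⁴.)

q ≈ 81500 W/m²

For two large parallel gray plates, q = σ(T₁⁴ − T₂⁴) / (1/ε₁ + 1/ε₂ − 1).
1/ε₁ + 1/ε₂ − 1 = 1/0.42 + 1/0.41 − 1 = 3.820.
T₁⁴ − T₂⁴ = 6.08×10^12 − 5.84×10^11 = 5.49×10^12 K⁴.
q = 5.67×10⁻⁸ × 5.49×10^12 / 3.820 = 81500 W/m².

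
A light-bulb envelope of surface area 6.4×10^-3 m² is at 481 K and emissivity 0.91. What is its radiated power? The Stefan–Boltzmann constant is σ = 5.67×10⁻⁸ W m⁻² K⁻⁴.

P ≈ 17.7 W

P = εσAT⁴ = 0.91 × 5.67×10⁻⁸ × 6.40×10^-3 × (481)⁴ = 0.91 × 5.67×10⁻⁸ × 6.40×10^-3 × 5.35×10^10.
P = 17.7 W.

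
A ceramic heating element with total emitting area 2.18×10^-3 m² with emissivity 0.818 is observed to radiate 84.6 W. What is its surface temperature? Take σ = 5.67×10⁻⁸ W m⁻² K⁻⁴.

T ≈ 956 K

From P = εσAT⁴, T = (P / εσA)^(1/4) = (84.6 / (0.818 × 5.67×10⁻⁸ × 2.18×10^-3))^(1/4).
T = (8.37×10^11)^(1/4) = 956 K.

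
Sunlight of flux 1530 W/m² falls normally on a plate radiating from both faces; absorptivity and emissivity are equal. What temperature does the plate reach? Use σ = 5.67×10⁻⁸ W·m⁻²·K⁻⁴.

T ≈ 341 K

Absorbed flux αS = emitted flux 2εσT⁴ per unit area; with α = ε this gives T = (S/2σ)^(1/4).
T = (1530 / (2 × 5.67×10⁻⁸))^(1/4) = (1.35×10^10)^(1/4).
T = 341 K.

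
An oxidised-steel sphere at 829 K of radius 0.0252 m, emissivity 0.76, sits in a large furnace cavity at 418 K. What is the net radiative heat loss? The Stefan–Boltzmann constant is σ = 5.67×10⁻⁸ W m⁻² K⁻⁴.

A = 4πr² = 4π × (0.0252)² = 7.98×10^-3 m².
Q = εσA(T⁴ − T_s⁴). T⁴ − T_s⁴ = (829)⁴ − (418)⁴ = 4.72×10^11 − 3.05×10^10 = 4.42×10^11 K⁴.
Q = 0.76 × 5.67×10⁻⁸ × 7.98×10^-3 × 4.42×10^11 = 152 W.

Q ≈ 152 W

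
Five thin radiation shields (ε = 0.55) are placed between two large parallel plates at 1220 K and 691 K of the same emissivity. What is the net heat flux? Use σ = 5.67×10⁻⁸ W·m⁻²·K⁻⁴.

Each of the 6 gaps contributes resistance (2/ε − 1) = 2/0.55 − 1 = 2.636; total = 15.82.
q = σ(T₁⁴ − T₂⁴) / 15.82 = 5.67×10⁻⁸ × 1.99×10^12 / 15.82 = 7120 W/m².

q ≈ 7120 W/m²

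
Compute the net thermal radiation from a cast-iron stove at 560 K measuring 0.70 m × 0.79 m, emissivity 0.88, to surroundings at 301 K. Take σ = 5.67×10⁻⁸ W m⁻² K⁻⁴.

Q ≈ 2490 W

A = 0.70 × 0.79 = 0.553 m².
Q = εσA(T⁴ − T_s⁴). T⁴ − T_s⁴ = (560)⁴ − (301)⁴ = 9.83×10^10 − 8.21×10^9 = 9.01×10^10 K⁴.
Q = 0.88 × 5.67×10⁻⁸ × 0.553 × 9.01×10^10 = 2490 W.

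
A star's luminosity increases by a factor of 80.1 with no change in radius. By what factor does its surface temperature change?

P ∝ T⁴ ⇒ T ∝ P^(1/4), so T scales by (80.1)^(1/4) = 2.99.

factor ≈ 2.99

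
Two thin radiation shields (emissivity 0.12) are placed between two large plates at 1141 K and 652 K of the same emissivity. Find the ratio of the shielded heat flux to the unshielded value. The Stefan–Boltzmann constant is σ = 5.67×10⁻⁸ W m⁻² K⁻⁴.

ratio ≈ 0.333

With N identical shields there are N+1 = 3 gaps in series, each with the same radiative resistance, so the flux falls to 1/(N+1) of its unshielded value.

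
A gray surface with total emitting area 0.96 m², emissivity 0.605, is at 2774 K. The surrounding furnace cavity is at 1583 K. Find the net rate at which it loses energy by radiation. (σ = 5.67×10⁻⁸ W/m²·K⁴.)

Q = εσA(T⁴ − T_s⁴). T⁴ − T_s⁴ = (2774)⁴ − (1583)⁴ = 5.92×10^13 − 6.28×10^12 = 5.29×10^13 K⁴.
Q = 0.605 × 5.67×10⁻⁸ × 0.960 × 5.29×10^13 = 1.74×10^6 W.

Q ≈ 1.74×10^6 W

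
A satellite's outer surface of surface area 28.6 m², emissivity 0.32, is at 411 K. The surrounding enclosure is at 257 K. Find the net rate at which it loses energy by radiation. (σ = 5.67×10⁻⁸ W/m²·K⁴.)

Q ≈ 12500 W

Q = εσA(T⁴ − T_s⁴). T⁴ − T_s⁴ = (411)⁴ − (257)⁴ = 2.85×10^10 − 4.36×10^9 = 2.42×10^10 K⁴.
Q = 0.32 × 5.67×10⁻⁸ × 28.6 × 2.42×10^10 = 12500 W.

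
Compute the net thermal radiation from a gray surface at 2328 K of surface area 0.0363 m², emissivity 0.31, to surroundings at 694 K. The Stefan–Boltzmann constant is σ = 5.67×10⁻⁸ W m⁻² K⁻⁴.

Q ≈ 18600 W

Q = εσA(T⁴ − T_s⁴). T⁴ − T_s⁴ = (2328)⁴ − (694)⁴ = 2.94×10^13 − 2.32×10^11 = 2.91×10^13 K⁴.
Q = 0.31 × 5.67×10⁻⁸ × 0.0363 × 2.91×10^13 = 18600 W.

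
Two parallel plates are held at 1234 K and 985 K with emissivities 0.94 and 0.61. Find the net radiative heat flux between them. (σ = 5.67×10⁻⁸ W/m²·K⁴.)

For two large parallel gray plates, q = σ(T₁⁴ − T₂⁴) / (1/ε₁ + 1/ε₂ − 1).
1/ε₁ + 1/ε₂ − 1 = 1/0.94 + 1/0.61 − 1 = 1.703.
T₁⁴ − T₂⁴ = 2.32×10^12 − 9.41×10^11 = 1.38×10^12 K⁴.
q = 5.67×10⁻⁸ × 1.38×10^12 / 1.703 = 45900 W/m².

q ≈ 45900 W/m²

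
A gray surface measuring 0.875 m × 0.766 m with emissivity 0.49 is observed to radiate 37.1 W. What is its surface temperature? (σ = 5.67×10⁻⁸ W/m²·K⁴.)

T ≈ 211 K

A = 0.875 × 0.766 = 0.670 m².
From P = εσAT⁴, T = (P / εσA)^(1/4) = (37.1 / (0.49 × 5.67×10⁻⁸ × 0.670))^(1/4).
T = (1.99×10^9)^(1/4) = 211 K.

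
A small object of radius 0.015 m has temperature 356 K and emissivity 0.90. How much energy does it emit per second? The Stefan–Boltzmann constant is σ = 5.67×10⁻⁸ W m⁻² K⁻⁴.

A = 4πr² = 4π × (0.015)² = 2.83×10^-3 m².
Stefan–Boltzmann: P = εσAT⁴ = 0.90 × 5.67×10⁻⁸ × 2.83×10^-3 × (356)⁴ = 0.90 × 5.67×10⁻⁸ × 2.83×10^-3 × 1.61×10^10.
P = 2.32 W.

P ≈ 2.32 W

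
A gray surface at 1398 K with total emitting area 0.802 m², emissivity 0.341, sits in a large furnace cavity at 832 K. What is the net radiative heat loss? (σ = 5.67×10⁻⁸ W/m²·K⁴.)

Q = εσA(T⁴ − T_s⁴). T⁴ − T_s⁴ = (1398)⁴ − (832)⁴ = 3.82×10^12 − 4.79×10^11 = 3.34×10^12 K⁴.
Q = 0.341 × 5.67×10⁻⁸ × 0.802 × 3.34×10^12 = 51800 W.

Q ≈ 51800 W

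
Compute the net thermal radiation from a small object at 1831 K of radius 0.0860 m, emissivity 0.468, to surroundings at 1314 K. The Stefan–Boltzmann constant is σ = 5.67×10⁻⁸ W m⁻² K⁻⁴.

Q ≈ 20400 W

A = 4πr² = 4π × (0.0860)² = 0.0929 m².
Q = εσA(T⁴ − T_s⁴). T⁴ − T_s⁴ = (1831)⁴ − (1314)⁴ = 1.12×10^13 − 2.98×10^12 = 8.26×10^12 K⁴.
Q = 0.468 × 5.67×10⁻⁸ × 0.0929 × 8.26×10^12 = 20400 W.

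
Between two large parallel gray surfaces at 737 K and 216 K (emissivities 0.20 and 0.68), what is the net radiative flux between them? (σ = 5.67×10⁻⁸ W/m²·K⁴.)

q ≈ 3040 W/m²

For two large parallel gray plates, q = σ(T₁⁴ − T₂⁴) / (1/ε₁ + 1/ε₂ − 1).
1/ε₁ + 1/ε₂ − 1 = 1/0.20 + 1/0.68 − 1 = 5.471.
T₁⁴ − T₂⁴ = 2.95×10^11 − 2.18×10^9 = 2.93×10^11 K⁴.
q = 5.67×10⁻⁸ × 2.93×10^11 / 5.471 = 3040 W/m².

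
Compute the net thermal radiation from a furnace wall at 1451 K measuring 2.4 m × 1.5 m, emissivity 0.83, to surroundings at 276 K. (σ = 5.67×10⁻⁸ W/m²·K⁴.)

Q ≈ 7.50×10^5 W

A = 2.4 × 1.5 = 3.60 m².
Q = εσA(T⁴ − T_s⁴). T⁴ − T_s⁴ = (1451)⁴ − (276)⁴ = 4.43×10^12 − 5.80×10^9 = 4.43×10^12 K⁴.
Q = 0.83 × 5.67×10⁻⁸ × 3.60 × 4.43×10^12 = 7.50×10^5 W.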